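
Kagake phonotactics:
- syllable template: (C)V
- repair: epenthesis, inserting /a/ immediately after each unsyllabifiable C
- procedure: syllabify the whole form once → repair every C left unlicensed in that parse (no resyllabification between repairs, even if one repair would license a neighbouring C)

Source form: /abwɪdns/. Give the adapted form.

The consonants /b/, /d/, /n/, /s/ cannot be parsed into a legal (C)V syllable (no codas are permitted; onsets are limited to one consonant).
Inserting the epenthetic vowel yields /b/ → /ba/, /d/ → /da/, /n/ → /na/, /s/ → /sa/.

abawɪdanasa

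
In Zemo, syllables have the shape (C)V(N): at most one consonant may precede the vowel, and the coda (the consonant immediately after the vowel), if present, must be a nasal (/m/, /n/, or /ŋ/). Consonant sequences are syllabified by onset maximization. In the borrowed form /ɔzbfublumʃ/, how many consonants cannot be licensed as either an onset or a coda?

The consonants /z/, /b/, /b/, /ʃ/ cannot be parsed into a legal (C)V(N) syllable (only a nasal (/m/, /n/, or /ŋ/) is licensed in coda position; onsets are limited to one consonant).

4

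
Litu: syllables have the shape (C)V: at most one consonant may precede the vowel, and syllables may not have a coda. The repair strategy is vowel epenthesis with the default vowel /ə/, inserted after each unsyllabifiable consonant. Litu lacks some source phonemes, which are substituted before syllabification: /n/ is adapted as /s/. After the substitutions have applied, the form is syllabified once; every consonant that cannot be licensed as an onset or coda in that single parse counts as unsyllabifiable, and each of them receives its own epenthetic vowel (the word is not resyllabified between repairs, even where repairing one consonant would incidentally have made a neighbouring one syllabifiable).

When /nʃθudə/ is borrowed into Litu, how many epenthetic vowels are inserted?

After substitution the input is /sʃθudə/.
The unsyllabifiable consonants are /s/, /ʃ/; each receives one epenthetic vowel.

2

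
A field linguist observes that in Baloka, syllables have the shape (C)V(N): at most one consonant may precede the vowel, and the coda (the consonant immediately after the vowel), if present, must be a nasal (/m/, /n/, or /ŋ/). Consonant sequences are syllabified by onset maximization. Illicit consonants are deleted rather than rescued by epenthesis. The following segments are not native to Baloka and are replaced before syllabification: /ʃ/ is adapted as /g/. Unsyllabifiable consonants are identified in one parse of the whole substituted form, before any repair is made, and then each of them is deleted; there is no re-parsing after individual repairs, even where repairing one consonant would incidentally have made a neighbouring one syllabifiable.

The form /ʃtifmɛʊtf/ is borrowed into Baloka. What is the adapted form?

Substitution: /ʃ/ → /g/, giving /gtifmɛʊtf/.
Under (C)V(N), the unsyllabifiable consonants are /g/, /f/, /t/, /f/ (only a nasal (/m/, /n/, or /ŋ/) is licensed in coda position; onsets are limited to one consonant).
Deleting the stranded consonants removes /g/, /f/, /t/, /f/.

timɛʊ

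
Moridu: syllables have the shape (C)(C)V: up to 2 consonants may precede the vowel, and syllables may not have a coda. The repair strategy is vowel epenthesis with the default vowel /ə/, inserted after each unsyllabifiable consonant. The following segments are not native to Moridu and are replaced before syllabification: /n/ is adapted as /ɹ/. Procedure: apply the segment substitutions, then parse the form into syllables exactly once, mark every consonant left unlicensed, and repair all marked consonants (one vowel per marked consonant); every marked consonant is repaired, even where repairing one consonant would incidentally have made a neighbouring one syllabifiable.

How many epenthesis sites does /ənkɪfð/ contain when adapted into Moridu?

After substitution the input is /əɹkɪfð/.
The unsyllabifiable consonants are /f/, /ð/; each receives one epenthetic vowel.

2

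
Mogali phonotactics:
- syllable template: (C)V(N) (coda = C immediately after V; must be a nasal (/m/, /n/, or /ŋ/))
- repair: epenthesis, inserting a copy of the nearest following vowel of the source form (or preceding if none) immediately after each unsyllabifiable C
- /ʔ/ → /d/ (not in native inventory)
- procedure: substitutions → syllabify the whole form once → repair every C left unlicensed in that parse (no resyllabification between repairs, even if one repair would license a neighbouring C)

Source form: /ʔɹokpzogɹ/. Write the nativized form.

doɹokopozogoɹo

Substitution: /ʔ/ → /d/, giving /dɹokpzogɹ/.
Syllabifying with onset maximization leaves /d/, /k/, /p/, /g/, /ɹ/ stranded (only a nasal (/m/, /n/, or /ŋ/) is licensed in coda position; onsets are limited to one consonant).
Each unlicensed consonant becomes the onset of a new syllable: /d/ → /do/, /k/ → /ko/, /p/ → /po/, /g/ → /go/, /ɹ/ → /ɹo/.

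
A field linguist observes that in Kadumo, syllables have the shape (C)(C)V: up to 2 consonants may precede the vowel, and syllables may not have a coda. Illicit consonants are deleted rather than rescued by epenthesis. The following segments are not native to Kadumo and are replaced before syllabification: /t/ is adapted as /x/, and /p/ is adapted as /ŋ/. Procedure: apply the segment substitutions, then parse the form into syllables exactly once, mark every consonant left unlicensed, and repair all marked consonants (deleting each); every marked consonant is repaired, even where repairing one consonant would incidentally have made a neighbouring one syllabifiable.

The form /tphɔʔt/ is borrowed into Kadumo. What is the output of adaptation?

ŋhɔ

Substitution: /t/ → /x/, /p/ → /ŋ/, giving /xŋhɔʔx/.
Under (C)(C)V, the unsyllabifiable consonants are /x/, /ʔ/, /x/ (no codas are permitted; onsets may contain at most 2 consonants).
Deletion applies to /x/, /ʔ/, /x/.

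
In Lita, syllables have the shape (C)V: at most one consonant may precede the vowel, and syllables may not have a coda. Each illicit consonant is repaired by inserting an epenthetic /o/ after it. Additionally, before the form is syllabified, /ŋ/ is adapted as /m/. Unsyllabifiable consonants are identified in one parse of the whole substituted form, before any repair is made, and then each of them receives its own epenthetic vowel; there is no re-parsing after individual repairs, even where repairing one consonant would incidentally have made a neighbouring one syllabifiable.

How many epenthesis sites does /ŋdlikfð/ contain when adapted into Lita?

5

After substitution the input is /mdlikfð/.
The unsyllabifiable consonants are /m/, /d/, /k/, /f/, /ð/; each receives one epenthetic vowel.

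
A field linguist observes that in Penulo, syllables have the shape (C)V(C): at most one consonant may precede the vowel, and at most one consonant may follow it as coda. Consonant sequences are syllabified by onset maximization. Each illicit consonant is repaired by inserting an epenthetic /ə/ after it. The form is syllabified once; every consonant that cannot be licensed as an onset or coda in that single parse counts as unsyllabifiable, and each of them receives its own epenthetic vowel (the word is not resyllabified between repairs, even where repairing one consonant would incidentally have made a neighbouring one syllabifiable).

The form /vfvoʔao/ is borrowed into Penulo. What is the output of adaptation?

Under (C)V(C), the unsyllabifiable consonants are /v/, /f/ (at most one coda consonant is licensed; onsets are limited to one consonant).
Inserting the epenthetic vowel yields /v/ → /və/, /f/ → /fə/.

vəfəvoʔao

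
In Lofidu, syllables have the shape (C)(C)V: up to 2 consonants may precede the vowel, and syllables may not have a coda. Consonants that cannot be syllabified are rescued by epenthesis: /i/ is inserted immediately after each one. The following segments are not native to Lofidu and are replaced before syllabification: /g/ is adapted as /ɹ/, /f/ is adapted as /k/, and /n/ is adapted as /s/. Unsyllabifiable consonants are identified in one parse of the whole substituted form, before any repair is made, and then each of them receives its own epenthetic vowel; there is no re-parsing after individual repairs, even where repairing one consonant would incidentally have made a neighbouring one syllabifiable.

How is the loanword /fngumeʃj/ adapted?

Substitution: /f/ → /k/, /n/ → /s/, /g/ → /ɹ/, giving /ksɹumeʃj/.
Under (C)(C)V, the unsyllabifiable consonants are /k/, /ʃ/, /j/ (no codas are permitted; onsets may contain at most 2 consonants).
Inserting the epenthetic vowel yields /k/ → /ki/, /ʃ/ → /ʃi/, /j/ → /ji/.

kisɹumeʃiji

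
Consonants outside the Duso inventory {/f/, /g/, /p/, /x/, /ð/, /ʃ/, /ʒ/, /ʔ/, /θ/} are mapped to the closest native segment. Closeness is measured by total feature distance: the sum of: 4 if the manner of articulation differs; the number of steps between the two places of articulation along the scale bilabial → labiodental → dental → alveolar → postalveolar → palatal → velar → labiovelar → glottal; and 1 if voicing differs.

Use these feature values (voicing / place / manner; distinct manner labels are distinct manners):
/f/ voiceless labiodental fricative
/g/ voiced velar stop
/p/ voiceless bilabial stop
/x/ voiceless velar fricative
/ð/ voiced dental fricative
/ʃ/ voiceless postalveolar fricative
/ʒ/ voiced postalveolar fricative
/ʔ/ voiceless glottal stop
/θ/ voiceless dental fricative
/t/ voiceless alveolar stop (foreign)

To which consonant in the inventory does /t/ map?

p

/p/ is closest: same manner (stop), place distance 3 (alveolar→bilabial), same voicing; total 3. Next closest is /g/ at distance 4.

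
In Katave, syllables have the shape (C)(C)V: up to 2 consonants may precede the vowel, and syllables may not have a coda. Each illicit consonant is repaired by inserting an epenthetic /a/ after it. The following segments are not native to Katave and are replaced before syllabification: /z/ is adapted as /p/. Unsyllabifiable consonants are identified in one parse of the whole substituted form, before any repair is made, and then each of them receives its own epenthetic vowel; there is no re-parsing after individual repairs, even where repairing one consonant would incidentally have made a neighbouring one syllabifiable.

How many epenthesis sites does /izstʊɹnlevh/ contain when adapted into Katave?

4

After substitution the input is /ipstʊɹnlevh/.
The unsyllabifiable consonants are /p/, /ɹ/, /v/, /h/; each receives one epenthetic vowel.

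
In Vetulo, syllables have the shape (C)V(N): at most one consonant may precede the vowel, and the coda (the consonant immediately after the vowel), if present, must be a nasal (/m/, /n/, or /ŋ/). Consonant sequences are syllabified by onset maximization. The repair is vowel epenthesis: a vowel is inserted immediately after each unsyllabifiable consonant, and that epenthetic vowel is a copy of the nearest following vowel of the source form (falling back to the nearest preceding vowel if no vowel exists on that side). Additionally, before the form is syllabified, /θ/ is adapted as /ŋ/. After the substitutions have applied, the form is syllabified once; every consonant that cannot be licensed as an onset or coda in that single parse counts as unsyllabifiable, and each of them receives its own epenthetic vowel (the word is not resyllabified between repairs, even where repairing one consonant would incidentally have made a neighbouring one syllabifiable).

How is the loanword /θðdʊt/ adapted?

ŋʊðʊdʊtʊ

Substitution: /θ/ → /ŋ/, giving /ŋðdʊt/.
The consonants /ŋ/, /ð/, /t/ cannot be parsed into a legal (C)V(N) syllable (only a nasal (/m/, /n/, or /ŋ/) is licensed in coda position; onsets are limited to one consonant).
Each unlicensed consonant becomes the onset of a new syllable: /ŋ/ → /ŋʊ/, /ð/ → /ðʊ/, /t/ → /tʊ/.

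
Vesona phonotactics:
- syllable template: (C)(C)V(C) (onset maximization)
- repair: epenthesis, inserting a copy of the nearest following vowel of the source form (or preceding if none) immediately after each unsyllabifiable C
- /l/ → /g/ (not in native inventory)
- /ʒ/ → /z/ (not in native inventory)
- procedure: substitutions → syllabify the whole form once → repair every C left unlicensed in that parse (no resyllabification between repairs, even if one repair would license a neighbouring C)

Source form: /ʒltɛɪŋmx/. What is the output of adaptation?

Substitution: /ʒ/ → /z/, /l/ → /g/, giving /zgtɛɪŋmx/.
Syllabifying with onset maximization leaves /z/, /m/, /x/ stranded (at most one coda consonant is licensed; onsets may contain at most 2 consonants).
Inserting the epenthetic vowel yields /z/ → /zɛ/, /m/ → /mɪ/, /x/ → /xɪ/.

zɛgtɛɪŋmɪxɪ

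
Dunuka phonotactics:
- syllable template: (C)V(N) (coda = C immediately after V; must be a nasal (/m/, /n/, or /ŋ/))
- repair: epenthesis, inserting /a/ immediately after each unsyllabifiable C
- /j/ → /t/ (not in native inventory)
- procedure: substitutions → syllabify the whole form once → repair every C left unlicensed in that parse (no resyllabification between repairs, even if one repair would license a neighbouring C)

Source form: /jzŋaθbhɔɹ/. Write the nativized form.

Substitution: /j/ → /t/, giving /tzŋaθbhɔɹ/.
Under (C)V(N), the unsyllabifiable consonants are /t/, /z/, /θ/, /b/, /ɹ/ (only a nasal (/m/, /n/, or /ŋ/) is licensed in coda position; onsets are limited to one consonant).
Each unlicensed consonant becomes the onset of a new syllable: /t/ → /ta/, /z/ → /za/, /θ/ → /θa/, /b/ → /ba/, /ɹ/ → /ɹa/.

tazaŋaθabahɔɹa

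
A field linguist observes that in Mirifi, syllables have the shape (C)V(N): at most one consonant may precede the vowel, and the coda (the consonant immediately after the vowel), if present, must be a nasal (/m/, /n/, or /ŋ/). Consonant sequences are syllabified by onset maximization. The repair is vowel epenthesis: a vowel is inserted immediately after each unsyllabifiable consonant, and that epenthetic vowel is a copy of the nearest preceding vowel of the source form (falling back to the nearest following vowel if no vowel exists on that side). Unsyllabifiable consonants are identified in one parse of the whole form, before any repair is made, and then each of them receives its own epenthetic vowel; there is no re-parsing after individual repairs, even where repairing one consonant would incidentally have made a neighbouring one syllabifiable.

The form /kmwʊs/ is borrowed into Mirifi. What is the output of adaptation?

kʊmʊwʊsʊ

Under (C)V(N), the unsyllabifiable consonants are /k/, /m/, /s/ (only a nasal (/m/, /n/, or /ŋ/) is licensed in coda position; onsets are limited to one consonant).
Inserting the epenthetic vowel yields /k/ → /kʊ/, /m/ → /mʊ/, /s/ → /sʊ/.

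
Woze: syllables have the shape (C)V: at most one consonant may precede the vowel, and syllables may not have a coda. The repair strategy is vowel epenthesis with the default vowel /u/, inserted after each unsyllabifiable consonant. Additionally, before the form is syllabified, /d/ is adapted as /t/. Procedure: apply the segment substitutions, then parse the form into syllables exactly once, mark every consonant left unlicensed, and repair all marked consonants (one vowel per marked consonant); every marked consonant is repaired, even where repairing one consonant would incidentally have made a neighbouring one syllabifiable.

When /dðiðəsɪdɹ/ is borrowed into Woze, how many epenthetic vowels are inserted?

After substitution the input is /tðiðəsɪtɹ/.
The unsyllabifiable consonants are /t/, /t/, /ɹ/; each receives one epenthetic vowel.

3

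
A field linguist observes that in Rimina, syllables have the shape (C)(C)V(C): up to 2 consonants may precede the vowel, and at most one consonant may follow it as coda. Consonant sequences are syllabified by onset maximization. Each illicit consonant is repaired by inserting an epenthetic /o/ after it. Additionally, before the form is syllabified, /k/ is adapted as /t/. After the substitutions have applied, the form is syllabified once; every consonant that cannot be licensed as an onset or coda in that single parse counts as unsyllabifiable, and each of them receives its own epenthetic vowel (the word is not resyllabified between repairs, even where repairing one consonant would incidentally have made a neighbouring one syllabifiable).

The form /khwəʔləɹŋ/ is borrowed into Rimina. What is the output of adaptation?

Substitution: /k/ → /t/, giving /thwəʔləɹŋ/.
The consonants /t/, /ŋ/ cannot be parsed into a legal (C)(C)V(C) syllable (at most one coda consonant is licensed; onsets may contain at most 2 consonants).
Inserting the epenthetic vowel yields /t/ → /to/, /ŋ/ → /ŋo/.

tohwəʔləɹŋo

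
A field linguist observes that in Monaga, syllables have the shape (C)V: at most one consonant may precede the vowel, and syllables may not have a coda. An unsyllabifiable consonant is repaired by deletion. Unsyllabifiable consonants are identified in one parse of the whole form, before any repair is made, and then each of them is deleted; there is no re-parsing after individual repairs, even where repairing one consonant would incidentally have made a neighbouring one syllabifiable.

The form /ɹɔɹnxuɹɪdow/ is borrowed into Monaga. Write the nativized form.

ɹɔxuɹɪdo

Syllabifying with onset maximization leaves /ɹ/, /n/, /w/ stranded (no codas are permitted; onsets are limited to one consonant).
Each unlicensed consonant is deleted: /ɹ/, /n/, /w/.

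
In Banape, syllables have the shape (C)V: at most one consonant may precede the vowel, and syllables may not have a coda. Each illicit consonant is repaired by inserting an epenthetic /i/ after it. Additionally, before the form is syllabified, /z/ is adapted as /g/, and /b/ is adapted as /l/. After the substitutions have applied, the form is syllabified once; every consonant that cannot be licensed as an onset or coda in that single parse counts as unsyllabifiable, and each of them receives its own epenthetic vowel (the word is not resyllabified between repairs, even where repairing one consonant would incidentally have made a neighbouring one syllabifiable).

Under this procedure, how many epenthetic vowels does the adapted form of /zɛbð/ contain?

2

After substitution the input is /gɛlð/.
The unsyllabifiable consonants are /l/, /ð/; each receives one epenthetic vowel.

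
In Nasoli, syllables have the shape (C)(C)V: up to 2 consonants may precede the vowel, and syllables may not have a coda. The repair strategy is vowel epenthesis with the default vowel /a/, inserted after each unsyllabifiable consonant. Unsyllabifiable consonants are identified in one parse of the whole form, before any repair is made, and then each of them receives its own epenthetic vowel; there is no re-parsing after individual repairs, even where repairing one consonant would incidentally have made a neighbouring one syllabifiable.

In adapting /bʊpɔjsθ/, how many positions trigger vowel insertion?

The unsyllabifiable consonants are /j/, /s/, /θ/; each receives one epenthetic vowel.

3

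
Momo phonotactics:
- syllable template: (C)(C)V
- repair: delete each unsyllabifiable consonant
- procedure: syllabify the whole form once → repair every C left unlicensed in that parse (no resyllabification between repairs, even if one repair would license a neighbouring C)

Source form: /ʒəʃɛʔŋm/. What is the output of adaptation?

ʒəʃɛ

Syllabifying with onset maximization leaves /ʔ/, /ŋ/, /m/ stranded (no codas are permitted; onsets may contain at most 2 consonants).
Deleting the stranded consonants removes /ʔ/, /ŋ/, /m/.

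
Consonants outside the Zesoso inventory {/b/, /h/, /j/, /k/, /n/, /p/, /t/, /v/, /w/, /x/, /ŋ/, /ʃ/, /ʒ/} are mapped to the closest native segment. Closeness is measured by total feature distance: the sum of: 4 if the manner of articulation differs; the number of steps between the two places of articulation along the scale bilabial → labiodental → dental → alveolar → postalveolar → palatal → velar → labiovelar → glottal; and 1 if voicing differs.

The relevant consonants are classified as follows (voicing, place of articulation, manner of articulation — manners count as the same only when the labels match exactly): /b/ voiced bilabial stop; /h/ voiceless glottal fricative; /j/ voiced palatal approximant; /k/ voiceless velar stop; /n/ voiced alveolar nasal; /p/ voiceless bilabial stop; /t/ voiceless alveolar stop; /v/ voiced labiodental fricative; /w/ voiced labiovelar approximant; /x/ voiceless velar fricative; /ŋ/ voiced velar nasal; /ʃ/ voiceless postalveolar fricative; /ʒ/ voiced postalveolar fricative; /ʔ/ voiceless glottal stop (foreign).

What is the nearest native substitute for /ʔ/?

k

/k/ is closest: same manner (stop), place distance 2 (glottal→velar), same voicing; total 2. Next closest is /h/ at distance 4.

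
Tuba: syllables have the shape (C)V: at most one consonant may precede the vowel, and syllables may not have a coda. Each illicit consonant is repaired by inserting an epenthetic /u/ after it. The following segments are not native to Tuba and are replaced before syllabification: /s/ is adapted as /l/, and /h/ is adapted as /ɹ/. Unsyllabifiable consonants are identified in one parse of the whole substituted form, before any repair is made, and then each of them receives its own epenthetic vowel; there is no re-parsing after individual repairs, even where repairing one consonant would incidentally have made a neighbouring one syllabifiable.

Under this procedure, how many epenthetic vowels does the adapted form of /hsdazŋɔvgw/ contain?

6

After substitution the input is /ɹldazŋɔvgw/.
The unsyllabifiable consonants are /ɹ/, /l/, /z/, /v/, /g/, /w/; each receives one epenthetic vowel.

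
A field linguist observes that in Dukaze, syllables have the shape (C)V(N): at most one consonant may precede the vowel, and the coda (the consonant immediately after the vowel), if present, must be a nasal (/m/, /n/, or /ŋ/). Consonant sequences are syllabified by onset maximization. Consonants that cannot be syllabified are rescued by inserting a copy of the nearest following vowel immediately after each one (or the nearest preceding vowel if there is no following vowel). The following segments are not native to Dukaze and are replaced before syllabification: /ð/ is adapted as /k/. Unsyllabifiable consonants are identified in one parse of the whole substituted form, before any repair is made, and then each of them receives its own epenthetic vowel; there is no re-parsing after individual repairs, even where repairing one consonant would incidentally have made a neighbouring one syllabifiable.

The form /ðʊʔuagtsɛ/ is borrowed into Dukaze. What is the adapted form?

kʊʔuagɛtɛsɛ

Substitution: /ð/ → /k/, giving /kʊʔuagtsɛ/.
Syllabifying with onset maximization leaves /g/, /t/ stranded (only a nasal (/m/, /n/, or /ŋ/) is licensed in coda position; onsets are limited to one consonant).
Epenthesis after each stranded consonant: /g/ → /gɛ/, /t/ → /tɛ/.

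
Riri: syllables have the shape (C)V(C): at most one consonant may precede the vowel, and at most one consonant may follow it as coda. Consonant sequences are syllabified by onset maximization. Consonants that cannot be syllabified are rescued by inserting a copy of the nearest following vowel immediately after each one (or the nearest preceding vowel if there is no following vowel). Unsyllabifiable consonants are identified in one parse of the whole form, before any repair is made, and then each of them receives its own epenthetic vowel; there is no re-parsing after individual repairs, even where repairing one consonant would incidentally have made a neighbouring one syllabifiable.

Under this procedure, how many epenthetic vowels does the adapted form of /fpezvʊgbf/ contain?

3

The unsyllabifiable consonants are /f/, /b/, /f/; each receives one epenthetic vowel.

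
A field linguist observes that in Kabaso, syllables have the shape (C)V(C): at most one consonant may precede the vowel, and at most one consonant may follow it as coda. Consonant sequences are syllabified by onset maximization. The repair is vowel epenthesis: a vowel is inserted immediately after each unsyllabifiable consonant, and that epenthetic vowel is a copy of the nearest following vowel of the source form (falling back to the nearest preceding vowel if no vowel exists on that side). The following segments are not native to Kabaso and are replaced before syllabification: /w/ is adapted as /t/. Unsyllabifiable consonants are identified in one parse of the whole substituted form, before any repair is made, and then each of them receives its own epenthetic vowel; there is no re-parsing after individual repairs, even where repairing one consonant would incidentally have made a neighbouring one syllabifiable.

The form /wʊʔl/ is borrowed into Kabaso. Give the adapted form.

Substitution: /w/ → /t/, giving /tʊʔl/.
Syllabifying with onset maximization leaves /l/ stranded (at most one coda consonant is licensed; onsets are limited to one consonant).
Epenthesis after each stranded consonant: /l/ → /lʊ/.

tʊʔlʊ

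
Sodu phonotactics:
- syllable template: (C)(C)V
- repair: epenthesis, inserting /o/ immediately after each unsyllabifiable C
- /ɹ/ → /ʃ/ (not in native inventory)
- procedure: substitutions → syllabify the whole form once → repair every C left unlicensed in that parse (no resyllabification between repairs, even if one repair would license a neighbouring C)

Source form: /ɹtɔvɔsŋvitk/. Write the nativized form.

ʃtɔvɔsoŋvitoko

Substitution: /ɹ/ → /ʃ/, giving /ʃtɔvɔsŋvitk/.
Under (C)(C)V, the unsyllabifiable consonants are /s/, /t/, /k/ (no codas are permitted; onsets may contain at most 2 consonants).
Each unlicensed consonant becomes the onset of a new syllable: /s/ → /so/, /t/ → /to/, /k/ → /ko/.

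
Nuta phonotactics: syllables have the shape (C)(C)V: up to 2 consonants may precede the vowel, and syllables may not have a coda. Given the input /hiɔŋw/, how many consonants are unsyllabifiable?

The consonants /ŋ/, /w/ cannot be parsed into a legal (C)(C)V syllable (no codas are permitted; onsets may contain at most 2 consonants).

2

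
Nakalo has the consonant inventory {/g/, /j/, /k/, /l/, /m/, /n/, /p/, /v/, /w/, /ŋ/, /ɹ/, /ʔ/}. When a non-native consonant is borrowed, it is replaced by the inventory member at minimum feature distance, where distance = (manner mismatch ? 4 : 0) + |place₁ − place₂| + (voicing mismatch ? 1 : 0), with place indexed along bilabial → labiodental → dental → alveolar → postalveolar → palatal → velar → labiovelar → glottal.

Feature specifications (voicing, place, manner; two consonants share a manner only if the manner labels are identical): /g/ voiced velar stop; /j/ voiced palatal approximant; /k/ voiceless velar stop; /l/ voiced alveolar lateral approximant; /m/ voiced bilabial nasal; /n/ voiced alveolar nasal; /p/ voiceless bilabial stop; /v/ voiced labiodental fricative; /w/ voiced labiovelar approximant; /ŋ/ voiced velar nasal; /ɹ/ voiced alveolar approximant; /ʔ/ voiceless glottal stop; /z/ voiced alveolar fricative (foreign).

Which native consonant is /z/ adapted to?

/v/ is closest: same manner (fricative), place distance 2 (alveolar→labiodental), same voicing; total 2. Next closest is /l/ at distance 4.

v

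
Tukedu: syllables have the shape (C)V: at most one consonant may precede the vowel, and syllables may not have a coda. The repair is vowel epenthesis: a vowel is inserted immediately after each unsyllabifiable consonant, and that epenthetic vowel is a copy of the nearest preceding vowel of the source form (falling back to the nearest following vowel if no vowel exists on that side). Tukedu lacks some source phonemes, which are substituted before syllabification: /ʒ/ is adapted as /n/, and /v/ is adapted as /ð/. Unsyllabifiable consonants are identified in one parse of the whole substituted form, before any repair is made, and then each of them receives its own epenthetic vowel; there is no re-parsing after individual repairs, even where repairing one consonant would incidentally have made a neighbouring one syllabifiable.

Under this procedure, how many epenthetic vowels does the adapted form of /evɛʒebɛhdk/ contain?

After substitution the input is /eðɛnebɛhdk/.
The unsyllabifiable consonants are /h/, /d/, /k/; each receives one epenthetic vowel.

3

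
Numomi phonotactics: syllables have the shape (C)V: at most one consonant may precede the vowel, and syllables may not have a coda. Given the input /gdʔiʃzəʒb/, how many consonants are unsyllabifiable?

5

Under (C)V, the unsyllabifiable consonants are /g/, /d/, /ʃ/, /ʒ/, /b/ (no codas are permitted; onsets are limited to one consonant).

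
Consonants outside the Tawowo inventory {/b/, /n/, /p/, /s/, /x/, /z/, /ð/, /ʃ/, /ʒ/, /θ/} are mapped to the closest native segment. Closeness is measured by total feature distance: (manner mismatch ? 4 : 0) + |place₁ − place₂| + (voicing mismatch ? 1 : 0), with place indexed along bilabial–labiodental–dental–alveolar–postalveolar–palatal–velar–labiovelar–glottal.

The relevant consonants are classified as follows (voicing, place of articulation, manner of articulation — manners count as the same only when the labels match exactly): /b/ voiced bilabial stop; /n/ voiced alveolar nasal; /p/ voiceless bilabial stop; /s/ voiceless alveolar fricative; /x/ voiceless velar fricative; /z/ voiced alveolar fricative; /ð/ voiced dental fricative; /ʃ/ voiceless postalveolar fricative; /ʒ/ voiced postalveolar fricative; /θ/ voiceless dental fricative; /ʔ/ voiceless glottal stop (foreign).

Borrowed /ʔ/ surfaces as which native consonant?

x

/x/ is closest: manner differs (stop→fricative, +4), place distance 2 (glottal→velar), same voicing; total 6. Next closest is /p/ at distance 8.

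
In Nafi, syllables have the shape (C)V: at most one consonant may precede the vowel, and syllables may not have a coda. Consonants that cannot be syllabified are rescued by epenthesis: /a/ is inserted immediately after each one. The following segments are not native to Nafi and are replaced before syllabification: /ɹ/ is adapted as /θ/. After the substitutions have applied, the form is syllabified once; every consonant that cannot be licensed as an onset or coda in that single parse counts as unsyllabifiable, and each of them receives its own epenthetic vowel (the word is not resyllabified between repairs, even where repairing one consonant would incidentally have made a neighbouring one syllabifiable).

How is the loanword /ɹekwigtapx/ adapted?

Substitution: /ɹ/ → /θ/, giving /θekwigtapx/.
Under (C)V, the unsyllabifiable consonants are /k/, /g/, /p/, /x/ (no codas are permitted; onsets are limited to one consonant).
Epenthesis after each stranded consonant: /k/ → /ka/, /g/ → /ga/, /p/ → /pa/, /x/ → /xa/.

θekawigatapaxa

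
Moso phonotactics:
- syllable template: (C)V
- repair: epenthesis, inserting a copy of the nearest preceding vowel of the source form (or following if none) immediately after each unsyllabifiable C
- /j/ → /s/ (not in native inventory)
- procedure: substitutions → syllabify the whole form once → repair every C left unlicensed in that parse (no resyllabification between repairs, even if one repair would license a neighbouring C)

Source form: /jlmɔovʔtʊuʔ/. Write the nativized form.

sɔlɔmɔovoʔotʊuʔu

Substitution: /j/ → /s/, giving /slmɔovʔtʊuʔ/.
The consonants /s/, /l/, /v/, /ʔ/, /ʔ/ cannot be parsed into a legal (C)V syllable (no codas are permitted; onsets are limited to one consonant).
Epenthesis after each stranded consonant: /s/ → /sɔ/, /l/ → /lɔ/, /v/ → /vo/, /ʔ/ → /ʔo/, /ʔ/ → /ʔu/.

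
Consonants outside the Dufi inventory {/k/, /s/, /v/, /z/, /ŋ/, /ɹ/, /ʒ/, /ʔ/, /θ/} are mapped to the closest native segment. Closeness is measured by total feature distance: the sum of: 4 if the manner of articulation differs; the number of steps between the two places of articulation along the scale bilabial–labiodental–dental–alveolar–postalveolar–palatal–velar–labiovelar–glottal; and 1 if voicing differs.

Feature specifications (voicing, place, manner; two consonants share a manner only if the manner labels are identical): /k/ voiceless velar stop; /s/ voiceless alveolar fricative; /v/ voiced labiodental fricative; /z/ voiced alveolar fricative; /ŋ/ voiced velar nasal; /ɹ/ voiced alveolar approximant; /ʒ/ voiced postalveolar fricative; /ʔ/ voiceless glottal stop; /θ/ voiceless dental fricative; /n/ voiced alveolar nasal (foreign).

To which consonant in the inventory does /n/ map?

/ŋ/ is closest: same manner (nasal), place distance 3 (alveolar→velar), same voicing; total 3. Next closest is /z/ at distance 4.

ŋ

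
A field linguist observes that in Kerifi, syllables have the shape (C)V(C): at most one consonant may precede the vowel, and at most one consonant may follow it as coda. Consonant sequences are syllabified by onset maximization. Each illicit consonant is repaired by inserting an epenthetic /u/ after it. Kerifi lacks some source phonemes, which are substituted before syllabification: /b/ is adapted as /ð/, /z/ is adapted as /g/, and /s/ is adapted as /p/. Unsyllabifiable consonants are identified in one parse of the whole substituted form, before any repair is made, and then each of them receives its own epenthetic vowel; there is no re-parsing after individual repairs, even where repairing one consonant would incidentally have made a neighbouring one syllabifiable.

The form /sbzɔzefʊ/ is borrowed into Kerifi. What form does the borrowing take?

Substitution: /s/ → /p/, /b/ → /ð/, /z/ → /g/, giving /pðgɔgefʊ/.
The consonants /p/, /ð/ cannot be parsed into a legal (C)V(C) syllable (at most one coda consonant is licensed; onsets are limited to one consonant).
Each unlicensed consonant becomes the onset of a new syllable: /p/ → /pu/, /ð/ → /ðu/.

puðugɔgefʊ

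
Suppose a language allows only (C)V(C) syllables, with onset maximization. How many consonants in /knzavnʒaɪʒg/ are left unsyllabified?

Under (C)V(C), the unsyllabifiable consonants are /k/, /n/, /n/, /g/ (at most one coda consonant is licensed; onsets are limited to one consonant).

4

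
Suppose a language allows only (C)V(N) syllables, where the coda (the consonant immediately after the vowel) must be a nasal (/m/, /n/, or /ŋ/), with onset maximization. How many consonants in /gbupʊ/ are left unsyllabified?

1

Under (C)V(N), the unsyllabifiable consonants are /g/ (only a nasal (/m/, /n/, or /ŋ/) is licensed in coda position; onsets are limited to one consonant).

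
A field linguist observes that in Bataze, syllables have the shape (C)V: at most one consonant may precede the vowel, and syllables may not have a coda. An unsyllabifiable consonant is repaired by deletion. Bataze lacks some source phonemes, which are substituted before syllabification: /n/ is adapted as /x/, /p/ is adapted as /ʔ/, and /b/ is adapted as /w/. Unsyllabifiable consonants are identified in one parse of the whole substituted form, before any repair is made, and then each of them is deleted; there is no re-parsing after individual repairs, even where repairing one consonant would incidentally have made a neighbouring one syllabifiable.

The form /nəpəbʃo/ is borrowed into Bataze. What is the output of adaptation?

xəʔəʃo

Substitution: /n/ → /x/, /p/ → /ʔ/, /b/ → /w/, giving /xəʔəwʃo/.
The consonants /w/ cannot be parsed into a legal (C)V syllable (no codas are permitted; onsets are limited to one consonant).
Deleting the stranded consonants removes /w/.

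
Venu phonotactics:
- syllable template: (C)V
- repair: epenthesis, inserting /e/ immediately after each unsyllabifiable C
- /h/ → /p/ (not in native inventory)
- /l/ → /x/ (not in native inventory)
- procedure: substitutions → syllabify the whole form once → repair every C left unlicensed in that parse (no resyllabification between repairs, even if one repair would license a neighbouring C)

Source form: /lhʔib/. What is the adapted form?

xepeʔibe

Substitution: /l/ → /x/, /h/ → /p/, giving /xpʔib/.
Syllabifying with onset maximization leaves /x/, /p/, /b/ stranded (no codas are permitted; onsets are limited to one consonant).
Each unlicensed consonant becomes the onset of a new syllable: /x/ → /xe/, /p/ → /pe/, /b/ → /be/.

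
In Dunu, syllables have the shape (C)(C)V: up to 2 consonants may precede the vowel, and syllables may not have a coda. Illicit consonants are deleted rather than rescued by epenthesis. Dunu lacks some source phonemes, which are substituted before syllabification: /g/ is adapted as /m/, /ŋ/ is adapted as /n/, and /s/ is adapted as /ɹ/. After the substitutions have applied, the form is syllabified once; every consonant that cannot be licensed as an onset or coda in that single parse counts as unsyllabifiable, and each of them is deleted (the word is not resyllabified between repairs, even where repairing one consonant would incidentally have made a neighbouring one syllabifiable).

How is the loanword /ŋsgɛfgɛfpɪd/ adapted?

Substitution: /ŋ/ → /n/, /s/ → /ɹ/, /g/ → /m/, giving /nɹmɛfmɛfpɪd/.
Under (C)(C)V, the unsyllabifiable consonants are /n/, /d/ (no codas are permitted; onsets may contain at most 2 consonants).
Deleting the stranded consonants removes /n/, /d/.

ɹmɛfmɛfpɪ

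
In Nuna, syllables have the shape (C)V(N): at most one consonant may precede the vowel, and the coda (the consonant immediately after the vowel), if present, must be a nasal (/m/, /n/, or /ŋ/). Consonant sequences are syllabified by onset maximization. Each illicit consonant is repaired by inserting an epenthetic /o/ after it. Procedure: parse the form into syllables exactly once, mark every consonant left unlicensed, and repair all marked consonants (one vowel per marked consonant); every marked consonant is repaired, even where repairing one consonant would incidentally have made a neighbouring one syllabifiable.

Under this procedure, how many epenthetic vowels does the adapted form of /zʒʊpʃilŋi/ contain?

The unsyllabifiable consonants are /z/, /p/, /l/; each receives one epenthetic vowel.

3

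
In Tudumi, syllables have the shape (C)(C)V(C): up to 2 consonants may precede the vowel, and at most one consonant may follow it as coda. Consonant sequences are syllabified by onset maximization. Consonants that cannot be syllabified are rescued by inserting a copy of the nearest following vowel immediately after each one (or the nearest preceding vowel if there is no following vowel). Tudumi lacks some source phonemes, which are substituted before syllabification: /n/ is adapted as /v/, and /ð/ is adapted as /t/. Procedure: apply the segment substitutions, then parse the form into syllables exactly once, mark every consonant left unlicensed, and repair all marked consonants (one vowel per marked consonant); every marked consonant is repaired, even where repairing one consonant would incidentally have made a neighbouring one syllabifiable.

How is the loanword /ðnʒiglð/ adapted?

tivʒigliti

Substitution: /ð/ → /t/, /n/ → /v/, giving /tvʒiglt/.
Syllabifying with onset maximization leaves /t/, /l/, /t/ stranded (at most one coda consonant is licensed; onsets may contain at most 2 consonants).
Epenthesis after each stranded consonant: /t/ → /ti/, /l/ → /li/, /t/ → /ti/.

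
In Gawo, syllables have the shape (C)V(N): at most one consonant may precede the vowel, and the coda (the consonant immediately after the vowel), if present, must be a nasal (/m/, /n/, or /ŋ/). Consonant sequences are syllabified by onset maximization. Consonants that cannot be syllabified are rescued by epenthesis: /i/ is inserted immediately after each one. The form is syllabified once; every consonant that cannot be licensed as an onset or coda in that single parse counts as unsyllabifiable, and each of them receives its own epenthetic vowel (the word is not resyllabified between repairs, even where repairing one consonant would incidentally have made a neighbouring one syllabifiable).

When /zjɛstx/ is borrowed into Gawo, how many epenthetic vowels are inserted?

The unsyllabifiable consonants are /z/, /s/, /t/, /x/; each receives one epenthetic vowel.

4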